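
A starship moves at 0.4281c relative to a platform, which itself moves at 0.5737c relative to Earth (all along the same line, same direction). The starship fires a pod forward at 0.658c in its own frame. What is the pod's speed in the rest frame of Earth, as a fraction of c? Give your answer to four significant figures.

0.9562c

Compose velocities in two stages. Stage 1 (into S'): u₁ = (0.658+0.4281)/(1+0.658×0.4281) = 0.8474.
Stage 2 (into S): u = (0.8474+0.5737)/(1+0.8474×0.5737) = 0.95623, so the speed is 0.9562c.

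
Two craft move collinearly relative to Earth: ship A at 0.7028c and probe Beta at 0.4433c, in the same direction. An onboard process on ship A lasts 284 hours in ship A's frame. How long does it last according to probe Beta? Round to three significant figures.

307 hours

Transform ship A's velocity into probe Beta's frame: (0.7028 − 0.4433)/(1 − 0.7028·0.4433) = 0.2595/0.68844876, so the relative speed is 0.37693c.
γ for this relative speed: γ = 1/√(1 − 0.142076) = 1.0796.
The clock on ship A records proper time, so probe Beta measures Δt = γΔτ = 1.0796 × 284 = 307 hours.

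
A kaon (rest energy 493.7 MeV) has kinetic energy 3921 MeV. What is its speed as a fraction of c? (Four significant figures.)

γ = 1 + K/(mc²) = 1 + 3921/493.7 = 8.9421.
β = √(1 − 1/γ²) = √(1 − 0.0125061) = √0.9874939 = 0.9937.

0.9937c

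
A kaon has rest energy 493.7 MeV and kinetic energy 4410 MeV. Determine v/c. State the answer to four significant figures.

K = (γ−1)mc², so γ = 1 + 4410/493.7 = 9.9326.
Then v/c = √(1 − γ⁻²) = √(1 − 0.0101362) = √0.9898638 = 0.9949.

0.9949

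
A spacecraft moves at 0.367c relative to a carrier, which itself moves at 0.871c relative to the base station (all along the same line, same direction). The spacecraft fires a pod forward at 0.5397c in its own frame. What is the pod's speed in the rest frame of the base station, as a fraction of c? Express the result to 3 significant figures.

First combine the pod and spacecraft (S''→S'): u₁ = (0.5397 + 0.367)/(1 + 0.5397×0.367) = 0.9067/1.1980699 = 0.7568.
Then combine with the carrier (S'→S): u = (0.7568 + 0.871)/(1 + 0.7568×0.871) = 1.6278/1.6591728 = 0.98109.

0.981c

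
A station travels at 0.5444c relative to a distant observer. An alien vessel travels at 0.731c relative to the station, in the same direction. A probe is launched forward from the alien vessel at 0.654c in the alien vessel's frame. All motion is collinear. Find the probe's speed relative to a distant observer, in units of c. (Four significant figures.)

Compose velocities in two stages. Stage 1 (into S'): u₁ = (0.654+0.731)/(1+0.654×0.731) = 0.93703.
Stage 2 (into S): u = (0.93703+0.5444)/(1+0.93703×0.5444) = 0.981, so the speed is 0.9810c.

0.9810c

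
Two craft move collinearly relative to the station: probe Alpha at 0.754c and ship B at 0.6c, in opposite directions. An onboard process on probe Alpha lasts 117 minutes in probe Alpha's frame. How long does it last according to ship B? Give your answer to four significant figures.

The velocity of probe Alpha relative to ship B is (0.754 + 0.6)c / (1 + 0.754×0.6) = 0.93225c; relative speed 0.93225c.
At |u| = 0.93225c, γ = (1 − 0.86909)^(−1/2) = 2.7638.
The clock on probe Alpha records proper time, so ship B measures Δt = γΔτ = 2.7638 × 117 = 323.4 minutes.

323.4 minutes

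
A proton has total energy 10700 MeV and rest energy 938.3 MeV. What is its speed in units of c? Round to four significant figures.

0.9961c

Total energy E = γmc² gives γ = 10700/938.3 = 11.404.
Hence β = √(1 − 1/γ²) = √(1 − 0.00768928) = √0.99231072 = 0.9961.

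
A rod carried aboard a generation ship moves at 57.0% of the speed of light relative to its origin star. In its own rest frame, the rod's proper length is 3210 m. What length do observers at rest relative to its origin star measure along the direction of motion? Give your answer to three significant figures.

2640 m

γ = 1/√(1 − β²) = 1/√(1 − 0.3249) = 1/√0.6751 = 1/0.821645 = 1.2171.
Along the direction of motion the measured length is L₀/γ = 3210/1.2171 = 2640 m.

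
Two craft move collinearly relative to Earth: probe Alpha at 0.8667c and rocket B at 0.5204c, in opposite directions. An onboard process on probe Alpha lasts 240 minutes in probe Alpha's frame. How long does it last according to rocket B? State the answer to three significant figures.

The velocity of probe Alpha relative to rocket B is (0.8667 + 0.5204)c / (1 + 0.8667×0.5204) = 0.95594c; relative speed 0.95594c.
γ for this relative speed: γ = 1/√(1 − 0.913821) = 3.4064.
Probe Alpha's interval is proper; time dilation gives Δt_B = γΔτ = 3.4064 × 240 minutes = 818 minutes.

818 minutes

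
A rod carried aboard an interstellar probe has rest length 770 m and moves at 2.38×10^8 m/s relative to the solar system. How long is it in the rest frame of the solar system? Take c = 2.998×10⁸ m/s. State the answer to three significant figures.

β = v/c = (2.38×10^8 m/s)/(2.998×10⁸ m/s) = 0.793863.
β² = 0.6302185, so γ = 1/√0.3697815 = 1.6445.
Along the direction of motion the measured length is L₀/γ = 770/1.6445 = 468 m.

468 m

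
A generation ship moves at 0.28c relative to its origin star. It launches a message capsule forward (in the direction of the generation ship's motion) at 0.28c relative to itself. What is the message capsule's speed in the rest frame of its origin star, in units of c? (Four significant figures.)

In units of c, u = (u' + v)/(1 + u'v) with u' = 0.28 and v = 0.28.
Numerator: 0.28 + 0.28 = 0.56. Denominator: 1 + (0.28)(0.28) = 1.0784.
u = 0.56/1.0784 = 0.51929, so the speed is 0.5193c.

0.5193c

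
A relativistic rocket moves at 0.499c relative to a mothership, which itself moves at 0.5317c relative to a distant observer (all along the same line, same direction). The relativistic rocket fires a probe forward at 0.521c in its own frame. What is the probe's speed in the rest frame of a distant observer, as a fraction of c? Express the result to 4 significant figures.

0.9376c

Compose velocities in two stages. Stage 1 (into S'): u₁ = (0.521+0.499)/(1+0.521×0.499) = 0.80954.
Stage 2 (into S): u = (0.80954+0.5317)/(1+0.80954×0.5317) = 0.93765, so the speed is 0.9376c.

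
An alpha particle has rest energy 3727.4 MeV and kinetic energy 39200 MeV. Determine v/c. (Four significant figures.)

0.9962

K = (γ−1)mc², so γ = 1 + 39200/3727.4 = 11.517.
Then v/c = √(1 − γ⁻²) = √(1 − 0.00753913) = √0.99246087 = 0.9962.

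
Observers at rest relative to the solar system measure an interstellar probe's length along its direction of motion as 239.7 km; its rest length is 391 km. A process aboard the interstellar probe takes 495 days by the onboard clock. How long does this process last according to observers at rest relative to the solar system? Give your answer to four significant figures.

807.4 days

From L = L₀/γ: γ = 391/239.7 = 1.63121.
The same γ dilates the second interval: 1.63121 × 495 days = 807.4 days.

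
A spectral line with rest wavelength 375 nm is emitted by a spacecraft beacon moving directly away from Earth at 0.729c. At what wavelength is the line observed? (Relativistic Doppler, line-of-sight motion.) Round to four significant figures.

947.2 nm

Relativistic Doppler for wavelength: λ_obs = λ_src · √((1+β)/(1−β)).
With β = 0.729: factor = √(1.729/0.271) = 2.5259.
λ_obs = 375 × 2.5259 = 947.2 nm.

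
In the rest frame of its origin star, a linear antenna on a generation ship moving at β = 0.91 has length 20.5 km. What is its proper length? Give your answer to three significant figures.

49.4 km

β² = 0.8281, so γ = 1/√0.1719 = 2.4119.
Proper length: L₀ = γ·L = 2.4119 × 20.5 = 49.4 km.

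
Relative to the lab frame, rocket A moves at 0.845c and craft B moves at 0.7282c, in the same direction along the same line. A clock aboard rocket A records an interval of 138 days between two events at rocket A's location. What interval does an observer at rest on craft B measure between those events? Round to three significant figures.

145 days

The velocity of rocket A relative to craft B is (0.845 − 0.7282)c / (1 − 0.845×0.7282) = 0.30364c; relative speed 0.30364c.
γ for this relative speed: γ = 1/√(1 − 0.0921972) = 1.0496.
The clock on rocket A records proper time, so craft B measures Δt = γΔτ = 1.0496 × 138 = 145 days.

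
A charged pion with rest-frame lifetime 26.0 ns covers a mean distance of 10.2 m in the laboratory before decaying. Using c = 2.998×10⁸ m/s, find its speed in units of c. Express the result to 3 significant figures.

0.795c

Lab distance = (lab lifetime)·v = γτ·βc, so βγ = d/(cτ) = 10.20/(2.998×10⁸ × 2.600×10^-8) = 1.3086.
With βγ = 1.3086: γ² = 1 + (βγ)² = 2.71243, and β = (βγ)/γ = 1.3086/1.64695 = 0.795.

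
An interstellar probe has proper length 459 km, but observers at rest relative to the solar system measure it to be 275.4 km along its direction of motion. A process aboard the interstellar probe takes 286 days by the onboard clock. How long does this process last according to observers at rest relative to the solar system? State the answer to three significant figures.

477 days

From L = L₀/γ: γ = 459/275.4 = 1.66667.
The same γ dilates the second interval: 1.66667 × 286 days = 477 days.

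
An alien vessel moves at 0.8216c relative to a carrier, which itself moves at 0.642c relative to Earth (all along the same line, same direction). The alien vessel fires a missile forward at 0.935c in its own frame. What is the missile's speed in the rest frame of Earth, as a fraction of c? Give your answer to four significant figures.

0.9986c

First combine the missile and alien vessel (S''→S'): u₁ = (0.935 + 0.8216)/(1 + 0.935×0.8216) = 1.7566/1.768196 = 0.99344.
Then combine with the carrier (S'→S): u = (0.99344 + 0.642)/(1 + 0.99344×0.642) = 1.63544/1.63778848 = 0.99857.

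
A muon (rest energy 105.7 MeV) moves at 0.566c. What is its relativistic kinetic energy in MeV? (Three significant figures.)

22.5 MeV

Lorentz factor: γ = (1 − 0.320356)^(−1/2) = 1.213.
Kinetic energy: K = (γ − 1)mc² = (1.213 − 1) × 105.7 MeV = 0.213 × 105.7 = 22.5 MeV.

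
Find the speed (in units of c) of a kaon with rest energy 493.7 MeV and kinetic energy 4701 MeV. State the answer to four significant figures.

K = (γ−1)mc², so γ = 1 + 4701/493.7 = 10.522.
Then v/c = √(1 − γ⁻²) = √(1 − 0.00903241) = √0.99096759 = 0.9955.

0.9955c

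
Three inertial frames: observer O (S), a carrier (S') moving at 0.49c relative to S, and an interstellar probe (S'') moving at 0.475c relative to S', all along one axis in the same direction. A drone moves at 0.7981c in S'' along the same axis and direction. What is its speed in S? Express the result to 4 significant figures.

Apply u = (u'+v)/(1+u'v) twice. Drone in the carrier frame: (0.7981+0.475)/(1+0.7981·0.475) = 1.2731/1.3790975 = 0.92314c.
That velocity, transformed to the rest frame of observer O: (0.92314+0.49)/(1+0.92314·0.49) = 1.41314/1.4523386 = 0.97301c.

0.9730c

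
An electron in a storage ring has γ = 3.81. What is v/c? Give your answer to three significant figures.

β = √(1 − 1/γ²) = √(1 − 1/14.5161) = √0.931111 = 0.965.

0.965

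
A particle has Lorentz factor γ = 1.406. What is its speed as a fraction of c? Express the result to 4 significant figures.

β = √(1 − 1/γ²) = √(1 − 1/1.976836) = √0.494141 = 0.7030.

0.7030c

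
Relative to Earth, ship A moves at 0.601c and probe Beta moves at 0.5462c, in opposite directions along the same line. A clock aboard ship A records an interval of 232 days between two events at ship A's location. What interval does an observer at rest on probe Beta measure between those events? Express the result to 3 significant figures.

The velocity of ship A relative to probe Beta is (0.601 + 0.5462)c / (1 + 0.601×0.5462) = 0.86368c; relative speed 0.86368c.
γ for this relative speed: γ = 1/√(1 − 0.745943) = 1.984.
The clock on ship A records proper time, so probe Beta measures Δt = γΔτ = 1.984 × 232 = 460 days.

460 days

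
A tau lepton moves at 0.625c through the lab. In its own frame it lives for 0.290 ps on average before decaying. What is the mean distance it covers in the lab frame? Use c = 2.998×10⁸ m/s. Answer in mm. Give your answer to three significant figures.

0.0696 mm

Lorentz factor: γ = (1 − 0.390625)^(−1/2) = 1.281.
Lab-frame lifetime: Δt = γτ = 1.281 × 0.290 ps = 0.37149 ps.
Distance: d = vΔt = 0.625 × 2.998×10⁸ m/s × 3.7149×10^-13 s = 6.96×10^-5 m = 0.0696 mm.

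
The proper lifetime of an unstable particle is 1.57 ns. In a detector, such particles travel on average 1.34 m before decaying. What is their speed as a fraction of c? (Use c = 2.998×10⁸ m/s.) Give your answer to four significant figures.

Lab distance = (lab lifetime)·v = γτ·βc, so βγ = d/(cτ) = 1.340/(2.998×10⁸ × 1.570×10^-9) = 2.8469.
With βγ = 2.8469: γ² = 1 + (βγ)² = 9.10484, and β = (βγ)/γ = 2.8469/3.01742 = 0.9435.

0.9435c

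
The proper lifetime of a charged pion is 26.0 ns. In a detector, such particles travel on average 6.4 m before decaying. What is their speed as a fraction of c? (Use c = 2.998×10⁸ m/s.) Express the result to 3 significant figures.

0.635c

Let x = d/(cτ) = 6.400 m / (2.998×10⁸ m/s × 2.600×10^-8 s) = 0.82106. Since d = βγcτ, x = βγ = β/√(1−β²).
Solving: β² = x²/(1+x²) = 0.67414/1.67414 = 0.402678, so β = 0.635.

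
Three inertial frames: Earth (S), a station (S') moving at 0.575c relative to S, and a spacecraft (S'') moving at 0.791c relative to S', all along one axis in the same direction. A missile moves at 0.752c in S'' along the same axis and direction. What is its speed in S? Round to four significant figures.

Compose velocities in two stages. Stage 1 (into S'): u₁ = (0.752+0.791)/(1+0.752×0.791) = 0.9675.
Stage 2 (into S): u = (0.9675+0.575)/(1+0.9675×0.575) = 0.99112, so the speed is 0.9911c.

0.9911c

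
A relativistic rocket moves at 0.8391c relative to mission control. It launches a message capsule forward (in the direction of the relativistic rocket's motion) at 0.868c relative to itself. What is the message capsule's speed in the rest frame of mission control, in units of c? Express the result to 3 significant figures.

0.988c

In units of c, u = (u' + v)/(1 + u'v) with u' = 0.868 and v = 0.8391.
Numerator: 0.868 + 0.8391 = 1.7071. Denominator: 1 + (0.868)(0.8391) = 1.7283388.
u = 1.7071/1.7283388 = 0.98771, so the speed is 0.988c.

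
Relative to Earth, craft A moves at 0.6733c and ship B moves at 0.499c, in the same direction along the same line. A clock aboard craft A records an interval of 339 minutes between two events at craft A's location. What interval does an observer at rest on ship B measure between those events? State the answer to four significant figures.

Transform craft A's velocity into ship B's frame: (0.6733 − 0.499)/(1 − 0.6733·0.499) = 0.1743/0.6640233, so the relative speed is 0.26249c.
At |u| = 0.26249c, γ = (1 − 0.068901)^(−1/2) = 1.0363.
Craft A's interval is proper; time dilation gives Δt_B = γΔτ = 1.0363 × 339 minutes = 351.3 minutes.

351.3 minutes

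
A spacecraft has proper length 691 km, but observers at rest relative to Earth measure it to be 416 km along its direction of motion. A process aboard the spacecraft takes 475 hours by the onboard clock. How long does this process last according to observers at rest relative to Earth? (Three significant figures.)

Length contraction gives γ = L₀/L = 691/416 = 1.66106.
Δt = γΔτ = 1.66106 × 475 = 789 hours.

789 hours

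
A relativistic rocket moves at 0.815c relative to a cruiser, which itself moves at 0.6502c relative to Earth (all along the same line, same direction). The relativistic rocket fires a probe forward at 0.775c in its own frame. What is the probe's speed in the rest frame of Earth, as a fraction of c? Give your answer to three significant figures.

0.995c

First combine the probe and relativistic rocket (S''→S'): u₁ = (0.775 + 0.815)/(1 + 0.775×0.815) = 1.59/1.631625 = 0.97449.
Then combine with the cruiser (S'→S): u = (0.97449 + 0.6502)/(1 + 0.97449×0.6502) = 1.62469/1.633613398 = 0.99454.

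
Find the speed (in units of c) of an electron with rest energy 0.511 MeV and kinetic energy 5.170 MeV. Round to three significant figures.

0.996c

γ = 1 + K/(mc²) = 1 + 5.170/0.511 = 11.117.
β = √(1 − 1/γ²) = √(1 − 0.00809142) = √0.99190858 = 0.996.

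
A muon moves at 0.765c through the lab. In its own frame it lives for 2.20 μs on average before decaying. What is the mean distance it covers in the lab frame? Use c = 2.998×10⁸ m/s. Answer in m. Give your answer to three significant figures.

783 m

β² = 0.585225, so γ = 1/√0.414775 = 1.5527.
Lab-frame lifetime: Δt = γτ = 1.5527 × 2.20 μs = 3.4159 μs.
Distance: d = vΔt = 0.765 × 2.998×10⁸ m/s × 3.4159×10^-6 s = 783 m.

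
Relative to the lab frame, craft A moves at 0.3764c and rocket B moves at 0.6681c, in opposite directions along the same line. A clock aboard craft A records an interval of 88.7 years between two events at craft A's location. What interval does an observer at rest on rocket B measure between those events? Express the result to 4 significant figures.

161.0 years

Speed of craft A in rocket B's frame: u = (v_A + v_B)/(1 + v_A v_B/c²) = (0.3764 + 0.6681)/(1 + 0.3764×0.6681) = 1.0445/1.25147284 = 0.83462; |u| = 0.83462c.
At |u| = 0.83462c, γ = (1 − 0.696591)^(−1/2) = 1.8155.
Craft A's interval is proper; time dilation gives Δt_B = γΔτ = 1.8155 × 88.7 years = 161.0 years.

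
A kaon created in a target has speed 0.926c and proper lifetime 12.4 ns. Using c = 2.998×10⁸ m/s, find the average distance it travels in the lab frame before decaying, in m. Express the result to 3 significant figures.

γ = 1/√(1 − β²) = 1/√(1 − 0.857476) = 1/√0.142524 = 1/0.377524 = 2.6488.
Lab-frame lifetime: Δt = γτ = 2.6488 × 12.4 ns = 32.845 ns.
Distance: d = vΔt = 0.926 × 2.998×10⁸ m/s × 3.2845×10^-8 s = 9.12 m.

9.12 m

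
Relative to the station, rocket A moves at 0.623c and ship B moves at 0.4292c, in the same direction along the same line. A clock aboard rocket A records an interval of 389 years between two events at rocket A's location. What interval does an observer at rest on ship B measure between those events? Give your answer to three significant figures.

Transform rocket A's velocity into ship B's frame: (0.623 − 0.4292)/(1 − 0.623·0.4292) = 0.1938/0.7326084, so the relative speed is 0.26453c.
At |u| = 0.26453c, γ = (1 − 0.0699761)^(−1/2) = 1.0369.
Rocket A's interval is proper; time dilation gives Δt_B = γΔτ = 1.0369 × 389 years = 403 years.

403 years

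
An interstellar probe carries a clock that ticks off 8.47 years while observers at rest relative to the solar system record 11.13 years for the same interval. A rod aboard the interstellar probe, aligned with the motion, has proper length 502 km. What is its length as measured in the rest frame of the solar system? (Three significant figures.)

382 km

γ = Δt/Δτ = 11.13/8.47 = 1.31405.
The rod contracts by the same γ: 502 km / 1.31405 = 382 km.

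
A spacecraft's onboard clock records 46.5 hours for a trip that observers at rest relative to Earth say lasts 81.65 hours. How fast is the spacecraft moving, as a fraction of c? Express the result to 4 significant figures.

0.8220c

γ = Δt/Δτ = 81.65/46.5 = 1.7559.
β = √(1 − 1/γ²) = √(1 − 0.32434) = √0.67566 = 0.8220.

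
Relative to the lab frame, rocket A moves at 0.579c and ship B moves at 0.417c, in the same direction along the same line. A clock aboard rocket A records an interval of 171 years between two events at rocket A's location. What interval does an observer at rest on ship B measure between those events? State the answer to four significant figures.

175.0 years

Transform rocket A's velocity into ship B's frame: (0.579 − 0.417)/(1 − 0.579·0.417) = 0.162/0.758557, so the relative speed is 0.21356c.
At |u| = 0.21356c, γ = (1 − 0.0456079)^(−1/2) = 1.0236.
The clock on rocket A records proper time, so ship B measures Δt = γΔτ = 1.0236 × 171 = 175.0 years.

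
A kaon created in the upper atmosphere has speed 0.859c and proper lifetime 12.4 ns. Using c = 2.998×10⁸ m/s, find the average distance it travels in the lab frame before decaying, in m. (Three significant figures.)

γ = 1/√(1 − β²) = 1/√(1 − 0.737881) = 1/√0.262119 = 1/0.511976 = 1.9532.
Lab-frame lifetime: Δt = γτ = 1.9532 × 12.4 ns = 24.22 ns.
Distance: d = vΔt = 0.859 × 2.998×10⁸ m/s × 2.4220×10^-8 s = 6.24 m.

6.24 m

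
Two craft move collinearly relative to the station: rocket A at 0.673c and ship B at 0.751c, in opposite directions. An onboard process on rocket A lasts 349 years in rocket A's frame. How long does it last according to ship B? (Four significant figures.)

1076 years

Speed of rocket A in ship B's frame: u = (v_A + v_B)/(1 + v_A v_B/c²) = (0.673 + 0.751)/(1 + 0.673×0.751) = 1.424/1.505423 = 0.94591; |u| = 0.94591c.
At |u| = 0.94591c, γ = (1 − 0.894746)^(−1/2) = 3.0823.
The clock on rocket A records proper time, so ship B measures Δt = γΔτ = 3.0823 × 349 = 1076 years.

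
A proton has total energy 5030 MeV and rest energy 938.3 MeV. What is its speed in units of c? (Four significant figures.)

Total energy E = γmc² gives γ = 5030/938.3 = 5.3608.
Hence β = √(1 − 1/γ²) = √(1 − 0.0347969) = √0.9652031 = 0.9824.

0.9824c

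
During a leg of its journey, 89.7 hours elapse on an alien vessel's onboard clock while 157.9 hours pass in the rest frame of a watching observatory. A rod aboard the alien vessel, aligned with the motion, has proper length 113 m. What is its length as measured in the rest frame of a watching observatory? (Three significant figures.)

64.2 m

From Δt = γΔτ: γ = 157.9/89.7 = 1.76031.
L = L₀/γ = 113/1.76031 = 64.2 m.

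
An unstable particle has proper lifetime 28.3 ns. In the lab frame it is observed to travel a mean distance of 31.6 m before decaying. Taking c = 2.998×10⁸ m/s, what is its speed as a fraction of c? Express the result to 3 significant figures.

0.966c

d = βγcτ ⇒ βγ = d/(cτ) = 31.60 m / (8.48434 m) = 3.7245.
β = (βγ)/√(1+(βγ)²) = 3.7245/√14.8719 = 0.966.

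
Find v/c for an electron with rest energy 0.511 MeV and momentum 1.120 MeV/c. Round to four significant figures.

βγ = pc/(mc²) = 1.120/0.511 = 2.1918.
Since γ² = 1 + (βγ)² = 5.80399, γ = √5.80399 = 2.40915, and β = (βγ)/γ = 2.1918/2.40915 = 0.9098.

0.9098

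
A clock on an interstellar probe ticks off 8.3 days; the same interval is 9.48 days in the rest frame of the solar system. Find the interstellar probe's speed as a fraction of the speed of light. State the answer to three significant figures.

0.483c

γ = Δt/Δτ = 9.48/8.3 = 1.1422.
β = √(1 − 1/γ²) = √(1 − 0.766506) = √0.233494 = 0.483.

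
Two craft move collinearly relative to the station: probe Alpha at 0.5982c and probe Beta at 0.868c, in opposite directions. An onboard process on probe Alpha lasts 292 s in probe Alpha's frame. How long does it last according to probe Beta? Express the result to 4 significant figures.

1115 s

Speed of probe Alpha in probe Beta's frame: u = (v_A + v_B)/(1 + v_A v_B/c²) = (0.5982 + 0.868)/(1 + 0.5982×0.868) = 1.4662/1.5192376 = 0.96509; |u| = 0.96509c.
γ for this relative speed: γ = 1/√(1 − 0.931399) = 3.818.
Probe Alpha's interval is proper; time dilation gives Δt_B = γΔτ = 3.818 × 292 s = 1115 s.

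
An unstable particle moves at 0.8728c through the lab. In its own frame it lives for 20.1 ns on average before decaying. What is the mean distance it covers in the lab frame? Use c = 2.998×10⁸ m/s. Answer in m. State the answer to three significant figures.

β² = 0.76177984, so γ = 1/√0.23822016 = 2.0489.
Lab-frame lifetime: Δt = γτ = 2.0489 × 20.1 ns = 41.183 ns.
Distance: d = vΔt = 0.8728 × 2.998×10⁸ m/s × 4.1183×10^-8 s = 10.8 m.

10.8 m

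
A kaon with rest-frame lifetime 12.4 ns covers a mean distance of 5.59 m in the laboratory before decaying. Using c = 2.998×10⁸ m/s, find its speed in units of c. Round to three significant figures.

0.833c

Let x = d/(cτ) = 5.590 m / (2.998×10⁸ m/s × 1.240×10^-8 s) = 1.5037. Since d = βγcτ, x = βγ = β/√(1−β²).
Solving: β² = x²/(1+x²) = 2.26111/3.26111 = 0.693356, so β = 0.833.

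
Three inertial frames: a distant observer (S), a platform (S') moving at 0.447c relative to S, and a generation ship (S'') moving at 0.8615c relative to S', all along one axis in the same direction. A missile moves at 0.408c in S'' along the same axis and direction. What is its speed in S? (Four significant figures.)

First combine the missile and generation ship (S''→S'): u₁ = (0.408 + 0.8615)/(1 + 0.408×0.8615) = 1.2695/1.351492 = 0.93933.
Then combine with the platform (S'→S): u = (0.93933 + 0.447)/(1 + 0.93933×0.447) = 1.38633/1.41988051 = 0.97637.

0.9764c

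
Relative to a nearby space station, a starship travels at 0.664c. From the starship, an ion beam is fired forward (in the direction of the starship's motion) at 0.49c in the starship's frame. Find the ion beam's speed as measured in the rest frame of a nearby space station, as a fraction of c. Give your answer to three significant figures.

Relativistic velocity addition: u = (u' + v)/(1 + u'v/c²), with u' = 0.49c and v = 0.664c.
Numerator: 0.49 + 0.664 = 1.154. Denominator: 1 + (0.49)(0.664) = 1.32536.
u = 1.154/1.32536 = 0.87071, so the speed is 0.871c.

0.871c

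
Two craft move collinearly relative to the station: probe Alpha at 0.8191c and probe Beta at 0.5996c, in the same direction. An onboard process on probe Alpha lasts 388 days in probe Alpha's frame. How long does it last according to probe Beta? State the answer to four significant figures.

Speed of probe Alpha in probe Beta's frame: u = (v_A − v_B)/(1 − v_A v_B/c²) = (0.8191 − 0.5996)/(1 − 0.8191×0.5996) = 0.2195/0.50886764 = 0.43135; |u| = 0.43135c.
At |u| = 0.43135c, γ = (1 − 0.186063)^(−1/2) = 1.1084.
The clock on probe Alpha records proper time, so probe Beta measures Δt = γΔτ = 1.1084 × 388 = 430.1 days.

430.1 days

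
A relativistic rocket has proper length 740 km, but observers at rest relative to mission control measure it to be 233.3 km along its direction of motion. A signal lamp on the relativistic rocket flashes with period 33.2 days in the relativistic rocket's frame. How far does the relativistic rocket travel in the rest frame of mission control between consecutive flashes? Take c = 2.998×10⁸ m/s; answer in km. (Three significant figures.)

2.59×10^12 km

From L = L₀/γ: γ = 740/233.3 = 3.17188.
β = √(1 − 1/γ²) = 0.949. Lab-frame period = γτ = 3.17188×33.2 days = 105.31 days. Distance = βc × γτ = 0.949 × 2.998×10⁸ m/s × 9098784 s = 2.5887×10^15 m = 2.59×10^12 km.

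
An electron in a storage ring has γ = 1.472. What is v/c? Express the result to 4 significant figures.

β = √(1 − 1/γ²) = √(1 − 1/2.166784) = √0.538487 = 0.7338.

0.7338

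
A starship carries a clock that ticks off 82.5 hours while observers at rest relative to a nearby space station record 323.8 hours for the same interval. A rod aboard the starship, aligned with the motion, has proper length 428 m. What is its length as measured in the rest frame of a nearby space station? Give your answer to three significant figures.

The time-dilation ratio gives γ = 323.8/82.5 = 3.92485.
L = L₀/γ = 428/3.92485 = 109 m.

109 m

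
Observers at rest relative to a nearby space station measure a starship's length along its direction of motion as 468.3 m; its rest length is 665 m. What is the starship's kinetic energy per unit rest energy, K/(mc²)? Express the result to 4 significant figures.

0.4200

γ = L₀/L = 665/468.3 = 1.42003.
Since K = (γ−1)mc², K/(mc²) = 1.42003 − 1 = 0.4200.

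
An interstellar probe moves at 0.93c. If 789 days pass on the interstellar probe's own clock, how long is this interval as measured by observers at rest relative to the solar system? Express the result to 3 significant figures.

γ = 1/√(1 − β²) = 1/√(1 − 0.8649) = 1/√0.1351 = 1/0.36756 = 2.7206.
The onboard clock measures proper time, so the interval in the rest frame of the solar system is dilated: Δt = γ·Δτ = 2.7206 × 789 days = 2150 days.

2150 days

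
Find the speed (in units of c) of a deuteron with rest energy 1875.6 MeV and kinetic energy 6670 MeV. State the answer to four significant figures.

K = (γ−1)mc², so γ = 1 + 6670/1875.6 = 4.5562.
Then v/c = √(1 − γ⁻²) = √(1 − 0.048172) = √0.951828 = 0.9756.

0.9756c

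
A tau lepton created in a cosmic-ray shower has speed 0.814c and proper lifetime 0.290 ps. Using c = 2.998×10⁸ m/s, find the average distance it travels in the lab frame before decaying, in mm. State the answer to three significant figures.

0.122 mm

Lorentz factor: γ = (1 − 0.662596)^(−1/2) = 1.7216.
Lab-frame lifetime: Δt = γτ = 1.7216 × 0.290 ps = 0.49926 ps.
Distance: d = vΔt = 0.814 × 2.998×10⁸ m/s × 4.9926×10^-13 s = 1.22×10^-4 m = 0.122 mm.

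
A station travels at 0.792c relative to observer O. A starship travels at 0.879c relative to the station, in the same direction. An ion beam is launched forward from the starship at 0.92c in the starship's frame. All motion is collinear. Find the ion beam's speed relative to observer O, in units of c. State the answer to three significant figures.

First combine the ion beam and starship (S''→S'): u₁ = (0.92 + 0.879)/(1 + 0.92×0.879) = 1.799/1.80868 = 0.99465.
Then combine with the station (S'→S): u = (0.99465 + 0.792)/(1 + 0.99465×0.792) = 1.78665/1.7877628 = 0.99938.

0.999c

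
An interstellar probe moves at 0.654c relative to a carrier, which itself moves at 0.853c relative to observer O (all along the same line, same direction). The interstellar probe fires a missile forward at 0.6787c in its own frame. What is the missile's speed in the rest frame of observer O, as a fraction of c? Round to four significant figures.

First combine the missile and interstellar probe (S''→S'): u₁ = (0.6787 + 0.654)/(1 + 0.6787×0.654) = 1.3327/1.4438698 = 0.92301.
Then combine with the carrier (S'→S): u = (0.92301 + 0.853)/(1 + 0.92301×0.853) = 1.77601/1.78732753 = 0.99367.

0.9937c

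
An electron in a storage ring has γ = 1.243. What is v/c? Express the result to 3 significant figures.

β = √(1 − 1/γ²) = √(1 − 1/1.545049) = √0.352771 = 0.594.

0.594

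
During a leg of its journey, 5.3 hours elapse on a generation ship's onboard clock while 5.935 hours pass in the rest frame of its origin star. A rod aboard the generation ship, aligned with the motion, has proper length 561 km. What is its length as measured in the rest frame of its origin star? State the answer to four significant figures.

The time-dilation ratio gives γ = 5.935/5.3 = 1.11981.
L = L₀/γ = 561/1.11981 = 501.0 km.

501.0 km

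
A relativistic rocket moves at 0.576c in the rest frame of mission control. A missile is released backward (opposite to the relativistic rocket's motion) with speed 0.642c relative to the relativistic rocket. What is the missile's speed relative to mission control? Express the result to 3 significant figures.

0.105c

Relativistic velocity addition: u = (u' + v)/(1 + u'v/c²), with u' = −0.642c and v = 0.576c.
Numerator: −0.642 + 0.576 = −0.066. Denominator: 1 + (−0.642)(0.576) = 0.630208.
u = −0.066/0.630208 = −0.10473, so the speed is 0.105c.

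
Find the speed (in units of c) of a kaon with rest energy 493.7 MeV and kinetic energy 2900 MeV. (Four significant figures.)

0.9894c

γ = 1 + K/(mc²) = 1 + 2900/493.7 = 6.874.
β = √(1 − 1/γ²) = √(1 − 0.0211632) = √0.9788368 = 0.9894.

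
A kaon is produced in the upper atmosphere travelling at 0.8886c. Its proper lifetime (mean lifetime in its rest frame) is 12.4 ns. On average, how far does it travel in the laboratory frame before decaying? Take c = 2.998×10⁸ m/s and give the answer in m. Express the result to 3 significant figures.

With β = 0.8886, γ = 1/√(1 − 0.8886²) = 1/√0.21039004 = 2.1802.
Lab-frame lifetime: Δt = γτ = 2.1802 × 12.4 ns = 27.034 ns.
Distance: d = vΔt = 0.8886 × 2.998×10⁸ m/s × 2.7034×10^-8 s = 7.20 m.

7.20 m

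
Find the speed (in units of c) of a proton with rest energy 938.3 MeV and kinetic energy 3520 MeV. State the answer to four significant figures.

γ = 1 + K/(mc²) = 1 + 3520/938.3 = 4.7515.
β = √(1 − 1/γ²) = √(1 − 0.0442934) = √0.9557066 = 0.9776.

0.9776c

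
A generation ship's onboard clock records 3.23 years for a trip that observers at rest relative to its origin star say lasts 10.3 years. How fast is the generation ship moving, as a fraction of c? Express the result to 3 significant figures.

γ = Δt/Δτ = 10.3/3.23 = 3.1889.
β = √(1 − 1/γ²) = √(1 − 0.0983373) = √0.9016627 = 0.950.

0.950c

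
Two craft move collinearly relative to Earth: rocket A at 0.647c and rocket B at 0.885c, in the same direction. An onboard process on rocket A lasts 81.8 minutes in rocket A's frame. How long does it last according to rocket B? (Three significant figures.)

98.5 minutes

Speed of rocket A in rocket B's frame: u = (v_A − v_B)/(1 − v_A v_B/c²) = (0.647 − 0.885)/(1 − 0.647×0.885) = −0.238/0.427405 = −0.55685; |u| = 0.55685c.
At |u| = 0.55685c, γ = (1 − 0.310082)^(−1/2) = 1.2039.
The clock on rocket A records proper time, so rocket B measures Δt = γΔτ = 1.2039 × 81.8 = 98.5 minutes.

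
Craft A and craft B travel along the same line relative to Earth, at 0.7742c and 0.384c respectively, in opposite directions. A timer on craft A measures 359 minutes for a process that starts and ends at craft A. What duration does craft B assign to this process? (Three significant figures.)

Speed of craft A in craft B's frame: u = (v_A + v_B)/(1 + v_A v_B/c²) = (0.7742 + 0.384)/(1 + 0.7742×0.384) = 1.1582/1.2972928 = 0.89278; |u| = 0.89278c.
At |u| = 0.89278c, γ = (1 − 0.797056)^(−1/2) = 2.2198.
Craft A's interval is proper; time dilation gives Δt_B = γΔτ = 2.2198 × 359 minutes = 797 minutes.

797 minutes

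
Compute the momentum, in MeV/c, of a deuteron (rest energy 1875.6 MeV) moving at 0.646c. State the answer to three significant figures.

γ = 1/√(1 − β²) = 1/√(1 − 0.417316) = 1/√0.582684 = 1/0.763337 = 1.31.
Momentum: p = γβ·mc = 1.31 × 0.646 × 1875.6 MeV/c = 1590 MeV/c.

1590 MeV/c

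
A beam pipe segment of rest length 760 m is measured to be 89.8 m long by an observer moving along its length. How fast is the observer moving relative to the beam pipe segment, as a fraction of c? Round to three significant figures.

0.993c

Length contraction gives γ = L₀/L = 760/89.8 = 8.4633.
β = √(1 − 1/γ²) = √0.986039 = 0.993.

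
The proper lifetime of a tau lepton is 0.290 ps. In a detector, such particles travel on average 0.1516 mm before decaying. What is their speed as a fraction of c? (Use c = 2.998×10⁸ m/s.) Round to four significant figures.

Lab distance = (lab lifetime)·v = γτ·βc, so βγ = d/(cτ) = 1.516×10^-4/(2.998×10⁸ × 2.900×10^-13) = 1.7437.
With βγ = 1.7437: γ² = 1 + (βγ)² = 4.04049, and β = (βγ)/γ = 1.7437/2.0101 = 0.8675.

0.8675c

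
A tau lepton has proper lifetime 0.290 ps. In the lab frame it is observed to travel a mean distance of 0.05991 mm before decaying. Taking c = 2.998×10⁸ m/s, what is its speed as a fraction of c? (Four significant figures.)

0.5674c

Lab distance = (lab lifetime)·v = γτ·βc, so βγ = d/(cτ) = 5.991×10^-5/(2.998×10⁸ × 2.900×10^-13) = 0.68908.
With βγ = 0.68908: γ² = 1 + (βγ)² = 1.474831, and β = (βγ)/γ = 0.68908/1.21443 = 0.5674.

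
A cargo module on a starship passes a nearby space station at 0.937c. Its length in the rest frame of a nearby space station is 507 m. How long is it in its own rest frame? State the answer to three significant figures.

1450 m

Lorentz factor: γ = (1 − 0.877969)^(−1/2) = 2.8626.
Proper length: L₀ = γ·L = 2.8626 × 507 = 1450 m.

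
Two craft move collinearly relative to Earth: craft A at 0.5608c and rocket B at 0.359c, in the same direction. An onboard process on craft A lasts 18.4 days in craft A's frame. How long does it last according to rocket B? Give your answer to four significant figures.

19.02 days

The velocity of craft A relative to rocket B is (0.5608 − 0.359)c / (1 − 0.5608×0.359) = 0.25267c; relative speed 0.25267c.
At |u| = 0.25267c, γ = (1 − 0.0638421)^(−1/2) = 1.0335.
The clock on craft A records proper time, so rocket B measures Δt = γΔτ = 1.0335 × 18.4 = 19.02 days.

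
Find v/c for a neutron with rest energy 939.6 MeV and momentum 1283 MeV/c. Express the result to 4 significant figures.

pc/(mc²) = 1283/939.6 = 1.3655 = βγ = β/√(1−β²).
So β² = x²/(1 + x²) with x = 1.3655: x² = 1.86459, β² = 1.86459/2.86459 = 0.65091, β = 0.8068.

0.8068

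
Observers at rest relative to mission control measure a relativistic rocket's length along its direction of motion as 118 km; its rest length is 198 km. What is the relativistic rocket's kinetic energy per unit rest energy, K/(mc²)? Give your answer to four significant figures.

0.6780

Length contraction gives γ = L₀/L = 198/118 = 1.67797.
K/(mc²) = γ − 1 = 1.67797 − 1 = 0.6780.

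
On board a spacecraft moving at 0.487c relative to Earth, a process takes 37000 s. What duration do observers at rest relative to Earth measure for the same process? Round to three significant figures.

β² = 0.237169, so γ = 1/√0.762831 = 1.1449.
The onboard clock measures proper time, so the interval in the rest frame of Earth is dilated: Δt = γ·Δτ = 1.1449 × 37000 s = 42400 s.

42400 s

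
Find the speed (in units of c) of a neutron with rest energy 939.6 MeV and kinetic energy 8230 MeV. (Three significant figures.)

K = (γ−1)mc², so γ = 1 + 8230/939.6 = 9.759.
Then v/c = √(1 − γ⁻²) = √(1 − 0.0105) = √0.9895 = 0.995.

0.995c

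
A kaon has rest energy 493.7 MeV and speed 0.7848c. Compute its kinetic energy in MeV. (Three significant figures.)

303 MeV

Lorentz factor: γ = (1 − 0.61591104)^(−1/2) = 1.61356.
Kinetic energy: K = (γ − 1)mc² = (1.61356 − 1) × 493.7 MeV = 0.61356 × 493.7 = 303 MeV.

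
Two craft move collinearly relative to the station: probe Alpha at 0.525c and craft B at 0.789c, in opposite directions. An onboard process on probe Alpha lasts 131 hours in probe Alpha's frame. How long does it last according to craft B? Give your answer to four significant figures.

Transform probe Alpha's velocity into craft B's frame: (0.525 + 0.789)/(1 + 0.525·0.789) = 1.314/1.414225, so the relative speed is 0.92913c.
γ for this relative speed: γ = 1/√(1 − 0.863283) = 2.7045.
Probe Alpha's interval is proper; time dilation gives Δt_B = γΔτ = 2.7045 × 131 hours = 354.3 hours.

354.3 hours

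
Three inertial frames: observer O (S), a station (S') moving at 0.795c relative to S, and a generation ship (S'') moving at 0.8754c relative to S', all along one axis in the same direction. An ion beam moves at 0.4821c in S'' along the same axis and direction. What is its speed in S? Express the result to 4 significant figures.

0.9947c

Compose velocities in two stages. Stage 1 (into S'): u₁ = (0.4821+0.8754)/(1+0.4821×0.8754) = 0.95462.
Stage 2 (into S): u = (0.95462+0.795)/(1+0.95462×0.795) = 0.99471, so the speed is 0.9947c.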